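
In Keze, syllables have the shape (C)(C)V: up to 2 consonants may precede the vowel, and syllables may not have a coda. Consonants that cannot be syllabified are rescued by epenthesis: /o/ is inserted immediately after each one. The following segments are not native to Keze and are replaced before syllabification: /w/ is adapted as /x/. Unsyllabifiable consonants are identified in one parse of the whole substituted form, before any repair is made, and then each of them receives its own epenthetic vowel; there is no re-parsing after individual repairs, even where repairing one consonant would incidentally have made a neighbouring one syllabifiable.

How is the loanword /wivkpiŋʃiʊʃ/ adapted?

Substitution: /w/ → /x/, giving /xivkpiŋʃiʊʃ/.
The consonants /v/, /ʃ/ cannot be parsed into a legal (C)(C)V syllable (no codas are permitted; onsets may contain at most 2 consonants).
Inserting the epenthetic vowel yields /v/ → /vo/, /ʃ/ → /ʃo/.

xivokpiŋʃiʊʃo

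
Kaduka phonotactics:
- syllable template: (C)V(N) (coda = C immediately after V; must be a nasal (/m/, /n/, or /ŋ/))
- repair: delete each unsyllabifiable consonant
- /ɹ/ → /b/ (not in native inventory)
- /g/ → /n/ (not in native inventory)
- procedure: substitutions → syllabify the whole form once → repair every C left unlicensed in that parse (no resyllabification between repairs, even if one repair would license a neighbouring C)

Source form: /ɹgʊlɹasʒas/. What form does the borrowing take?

Substitution: /ɹ/ → /b/, /g/ → /n/, giving /bnʊlbasʒas/.
The consonants /b/, /l/, /s/, /s/ cannot be parsed into a legal (C)V(N) syllable (only a nasal (/m/, /n/, or /ŋ/) is licensed in coda position; onsets are limited to one consonant).
Each unlicensed consonant is deleted: /b/, /l/, /s/, /s/.

nʊbaʒa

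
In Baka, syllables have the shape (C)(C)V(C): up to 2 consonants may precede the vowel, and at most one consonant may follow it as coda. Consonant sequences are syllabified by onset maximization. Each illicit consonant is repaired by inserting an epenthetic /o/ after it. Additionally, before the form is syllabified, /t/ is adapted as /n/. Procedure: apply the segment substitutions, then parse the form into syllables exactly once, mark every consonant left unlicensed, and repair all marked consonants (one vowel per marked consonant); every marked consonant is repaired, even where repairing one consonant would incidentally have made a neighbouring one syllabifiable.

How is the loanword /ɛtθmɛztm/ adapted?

Substitution: /t/ → /n/, giving /ɛnθmɛznm/.
Under (C)(C)V(C), the unsyllabifiable consonants are /n/, /m/ (at most one coda consonant is licensed; onsets may contain at most 2 consonants).
Each unlicensed consonant becomes the onset of a new syllable: /n/ → /no/, /m/ → /mo/.

ɛnθmɛznomo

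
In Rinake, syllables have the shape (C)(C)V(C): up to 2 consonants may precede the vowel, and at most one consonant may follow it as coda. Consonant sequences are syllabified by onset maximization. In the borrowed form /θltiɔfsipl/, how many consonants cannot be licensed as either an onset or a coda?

Syllabifying with onset maximization leaves /θ/, /l/ stranded (at most one coda consonant is licensed; onsets may contain at most 2 consonants).

2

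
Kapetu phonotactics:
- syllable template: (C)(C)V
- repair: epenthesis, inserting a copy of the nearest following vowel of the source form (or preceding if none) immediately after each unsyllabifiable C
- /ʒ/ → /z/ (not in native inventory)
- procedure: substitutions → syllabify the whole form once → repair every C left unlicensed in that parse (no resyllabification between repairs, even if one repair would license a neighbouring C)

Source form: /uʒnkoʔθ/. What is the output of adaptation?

uzonkoʔoθo

Substitution: /ʒ/ → /z/, giving /uznkoʔθ/.
The consonants /z/, /ʔ/, /θ/ cannot be parsed into a legal (C)(C)V syllable (no codas are permitted; onsets may contain at most 2 consonants).
Inserting the epenthetic vowel yields /z/ → /zo/, /ʔ/ → /ʔo/, /θ/ → /θo/.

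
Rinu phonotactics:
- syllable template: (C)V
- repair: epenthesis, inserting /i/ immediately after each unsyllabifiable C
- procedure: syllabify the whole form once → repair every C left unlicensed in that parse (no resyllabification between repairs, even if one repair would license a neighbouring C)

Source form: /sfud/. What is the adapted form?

sifudi

Under (C)V, the unsyllabifiable consonants are /s/, /d/ (no codas are permitted; onsets are limited to one consonant).
Epenthesis after each stranded consonant: /s/ → /si/, /d/ → /di/.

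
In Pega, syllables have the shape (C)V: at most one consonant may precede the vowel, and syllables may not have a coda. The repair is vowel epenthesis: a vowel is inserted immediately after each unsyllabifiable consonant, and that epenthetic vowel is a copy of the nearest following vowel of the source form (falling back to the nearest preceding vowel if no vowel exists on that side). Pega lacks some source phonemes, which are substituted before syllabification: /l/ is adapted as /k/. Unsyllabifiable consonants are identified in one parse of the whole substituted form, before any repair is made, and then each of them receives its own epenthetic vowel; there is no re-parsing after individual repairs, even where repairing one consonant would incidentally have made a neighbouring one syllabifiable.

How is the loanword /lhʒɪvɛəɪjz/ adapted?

kɪhɪʒɪvɛəɪjɪzɪ

Substitution: /l/ → /k/, giving /khʒɪvɛəɪjz/.
Under (C)V, the unsyllabifiable consonants are /k/, /h/, /j/, /z/ (no codas are permitted; onsets are limited to one consonant).
Epenthesis after each stranded consonant: /k/ → /kɪ/, /h/ → /hɪ/, /j/ → /jɪ/, /z/ → /zɪ/.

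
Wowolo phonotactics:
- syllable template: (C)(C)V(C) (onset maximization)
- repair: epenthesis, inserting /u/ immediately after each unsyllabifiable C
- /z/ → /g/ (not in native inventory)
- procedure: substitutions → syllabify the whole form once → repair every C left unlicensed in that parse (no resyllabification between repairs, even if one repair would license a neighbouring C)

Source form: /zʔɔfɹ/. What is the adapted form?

Substitution: /z/ → /g/, giving /gʔɔfɹ/.
Syllabifying with onset maximization leaves /ɹ/ stranded (at most one coda consonant is licensed; onsets may contain at most 2 consonants).
Inserting the epenthetic vowel yields /ɹ/ → /ɹu/.

gʔɔfɹu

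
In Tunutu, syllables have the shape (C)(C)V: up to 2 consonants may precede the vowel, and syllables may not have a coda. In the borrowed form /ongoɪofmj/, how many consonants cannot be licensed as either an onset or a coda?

3

Under (C)(C)V, the unsyllabifiable consonants are /f/, /m/, /j/ (no codas are permitted; onsets may contain at most 2 consonants).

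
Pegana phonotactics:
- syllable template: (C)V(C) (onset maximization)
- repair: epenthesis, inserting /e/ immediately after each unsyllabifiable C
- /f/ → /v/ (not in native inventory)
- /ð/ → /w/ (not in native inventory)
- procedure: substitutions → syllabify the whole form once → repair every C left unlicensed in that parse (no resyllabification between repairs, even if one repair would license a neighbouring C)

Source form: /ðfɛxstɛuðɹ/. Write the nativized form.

wevɛxsetɛuwɹe

Substitution: /ð/ → /w/, /f/ → /v/, giving /wvɛxstɛuwɹ/.
Under (C)V(C), the unsyllabifiable consonants are /w/, /s/, /ɹ/ (at most one coda consonant is licensed; onsets are limited to one consonant).
Each unlicensed consonant becomes the onset of a new syllable: /w/ → /we/, /s/ → /se/, /ɹ/ → /ɹe/.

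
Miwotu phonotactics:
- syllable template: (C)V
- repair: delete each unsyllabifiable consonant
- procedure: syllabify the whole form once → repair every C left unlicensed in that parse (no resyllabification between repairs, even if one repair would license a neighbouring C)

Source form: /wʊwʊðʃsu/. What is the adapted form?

wʊwʊsu

Syllabifying with onset maximization leaves /ð/, /ʃ/ stranded (no codas are permitted; onsets are limited to one consonant).
Deletion applies to /ð/, /ʃ/.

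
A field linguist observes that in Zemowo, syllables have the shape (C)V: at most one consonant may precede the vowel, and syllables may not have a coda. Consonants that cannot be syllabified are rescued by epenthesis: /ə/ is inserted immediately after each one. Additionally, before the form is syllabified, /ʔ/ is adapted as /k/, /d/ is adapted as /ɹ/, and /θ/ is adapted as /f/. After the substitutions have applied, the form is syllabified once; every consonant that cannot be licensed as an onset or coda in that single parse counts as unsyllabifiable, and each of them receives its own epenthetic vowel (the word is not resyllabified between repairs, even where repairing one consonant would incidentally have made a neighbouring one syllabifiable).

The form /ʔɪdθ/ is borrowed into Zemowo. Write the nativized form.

Substitution: /ʔ/ → /k/, /d/ → /ɹ/, /θ/ → /f/, giving /kɪɹf/.
Under (C)V, the unsyllabifiable consonants are /ɹ/, /f/ (no codas are permitted; onsets are limited to one consonant).
Inserting the epenthetic vowel yields /ɹ/ → /ɹə/, /f/ → /fə/.

kɪɹəfə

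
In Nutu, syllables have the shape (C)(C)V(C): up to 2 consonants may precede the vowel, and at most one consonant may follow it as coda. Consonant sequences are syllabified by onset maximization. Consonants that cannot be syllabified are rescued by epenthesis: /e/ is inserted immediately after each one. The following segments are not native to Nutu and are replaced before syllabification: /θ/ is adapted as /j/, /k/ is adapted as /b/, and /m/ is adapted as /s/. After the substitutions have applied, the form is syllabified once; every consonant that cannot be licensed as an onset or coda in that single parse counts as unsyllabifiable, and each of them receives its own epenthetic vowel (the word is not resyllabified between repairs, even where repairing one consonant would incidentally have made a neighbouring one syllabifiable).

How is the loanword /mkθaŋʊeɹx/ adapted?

sebjaŋʊeɹxe

Substitution: /m/ → /s/, /k/ → /b/, /θ/ → /j/, giving /sbjaŋʊeɹx/.
Under (C)(C)V(C), the unsyllabifiable consonants are /s/, /x/ (at most one coda consonant is licensed; onsets may contain at most 2 consonants).
Epenthesis after each stranded consonant: /s/ → /se/, /x/ → /xe/.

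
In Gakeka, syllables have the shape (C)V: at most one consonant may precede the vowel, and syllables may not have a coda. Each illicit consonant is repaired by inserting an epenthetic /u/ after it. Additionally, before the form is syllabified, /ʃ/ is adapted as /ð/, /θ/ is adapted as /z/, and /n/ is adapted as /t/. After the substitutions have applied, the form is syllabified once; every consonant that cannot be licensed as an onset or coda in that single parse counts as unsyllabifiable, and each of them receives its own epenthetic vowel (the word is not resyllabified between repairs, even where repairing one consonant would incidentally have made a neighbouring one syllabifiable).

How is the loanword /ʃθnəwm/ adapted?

Substitution: /ʃ/ → /ð/, /θ/ → /z/, /n/ → /t/, giving /ðztəwm/.
Syllabifying with onset maximization leaves /ð/, /z/, /w/, /m/ stranded (no codas are permitted; onsets are limited to one consonant).
Inserting the epenthetic vowel yields /ð/ → /ðu/, /z/ → /zu/, /w/ → /wu/, /m/ → /mu/.

ðuzutəwumu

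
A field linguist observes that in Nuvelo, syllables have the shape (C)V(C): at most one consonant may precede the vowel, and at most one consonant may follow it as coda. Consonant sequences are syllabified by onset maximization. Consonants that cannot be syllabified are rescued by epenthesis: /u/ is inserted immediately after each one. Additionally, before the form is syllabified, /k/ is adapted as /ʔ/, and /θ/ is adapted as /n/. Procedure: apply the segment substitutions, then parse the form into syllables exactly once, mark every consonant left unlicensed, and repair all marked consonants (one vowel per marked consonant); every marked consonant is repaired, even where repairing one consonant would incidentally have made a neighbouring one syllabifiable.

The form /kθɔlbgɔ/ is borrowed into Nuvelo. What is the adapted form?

Substitution: /k/ → /ʔ/, /θ/ → /n/, giving /ʔnɔlbgɔ/.
The consonants /ʔ/, /b/ cannot be parsed into a legal (C)V(C) syllable (at most one coda consonant is licensed; onsets are limited to one consonant).
Inserting the epenthetic vowel yields /ʔ/ → /ʔu/, /b/ → /bu/.

ʔunɔlbugɔ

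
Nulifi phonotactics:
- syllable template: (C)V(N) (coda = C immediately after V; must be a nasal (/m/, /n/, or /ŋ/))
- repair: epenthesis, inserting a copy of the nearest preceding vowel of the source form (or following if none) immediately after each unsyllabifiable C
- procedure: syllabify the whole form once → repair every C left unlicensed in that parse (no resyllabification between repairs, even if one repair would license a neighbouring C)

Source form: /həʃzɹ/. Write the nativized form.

həʃəzəɹə

The consonants /ʃ/, /z/, /ɹ/ cannot be parsed into a legal (C)V(N) syllable (only a nasal (/m/, /n/, or /ŋ/) is licensed in coda position; onsets are limited to one consonant).
Each unlicensed consonant becomes the onset of a new syllable: /ʃ/ → /ʃə/, /z/ → /zə/, /ɹ/ → /ɹə/.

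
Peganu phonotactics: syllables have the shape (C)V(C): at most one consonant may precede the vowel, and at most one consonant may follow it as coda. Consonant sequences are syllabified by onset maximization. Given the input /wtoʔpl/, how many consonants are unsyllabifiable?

Syllabifying with onset maximization leaves /w/, /p/, /l/ stranded (at most one coda consonant is licensed; onsets are limited to one consonant).

3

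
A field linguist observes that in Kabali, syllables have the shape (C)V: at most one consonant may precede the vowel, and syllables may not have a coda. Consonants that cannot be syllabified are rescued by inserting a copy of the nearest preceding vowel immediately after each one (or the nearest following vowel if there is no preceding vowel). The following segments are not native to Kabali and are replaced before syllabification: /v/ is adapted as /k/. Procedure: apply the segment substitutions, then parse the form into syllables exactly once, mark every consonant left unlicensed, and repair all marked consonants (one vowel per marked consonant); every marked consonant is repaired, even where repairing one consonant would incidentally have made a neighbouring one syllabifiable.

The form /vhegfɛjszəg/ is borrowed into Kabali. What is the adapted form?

Substitution: /v/ → /k/, giving /khegfɛjszəg/.
The consonants /k/, /g/, /j/, /s/, /g/ cannot be parsed into a legal (C)V syllable (no codas are permitted; onsets are limited to one consonant).
Epenthesis after each stranded consonant: /k/ → /ke/, /g/ → /ge/, /j/ → /jɛ/, /s/ → /sɛ/, /g/ → /gə/.

kehegefɛjɛsɛzəgə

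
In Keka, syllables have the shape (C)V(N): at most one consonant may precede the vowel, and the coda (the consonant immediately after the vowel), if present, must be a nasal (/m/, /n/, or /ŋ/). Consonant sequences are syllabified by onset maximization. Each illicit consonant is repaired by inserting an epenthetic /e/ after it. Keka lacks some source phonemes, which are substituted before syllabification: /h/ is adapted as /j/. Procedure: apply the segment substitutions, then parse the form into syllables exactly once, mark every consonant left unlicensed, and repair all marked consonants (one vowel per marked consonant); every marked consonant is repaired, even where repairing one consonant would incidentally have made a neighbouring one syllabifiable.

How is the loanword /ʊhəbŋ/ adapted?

ʊjəbeŋe

Substitution: /h/ → /j/, giving /ʊjəbŋ/.
Under (C)V(N), the unsyllabifiable consonants are /b/, /ŋ/ (only a nasal (/m/, /n/, or /ŋ/) is licensed in coda position; onsets are limited to one consonant).
Epenthesis after each stranded consonant: /b/ → /be/, /ŋ/ → /ŋe/.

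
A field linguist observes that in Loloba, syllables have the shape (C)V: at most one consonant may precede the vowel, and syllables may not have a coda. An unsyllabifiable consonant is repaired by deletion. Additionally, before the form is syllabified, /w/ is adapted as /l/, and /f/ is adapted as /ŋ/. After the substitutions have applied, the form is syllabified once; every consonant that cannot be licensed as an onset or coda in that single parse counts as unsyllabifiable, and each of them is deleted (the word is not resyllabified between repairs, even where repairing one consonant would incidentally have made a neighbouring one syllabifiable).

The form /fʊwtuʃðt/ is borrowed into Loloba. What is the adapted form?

Substitution: /f/ → /ŋ/, /w/ → /l/, giving /ŋʊltuʃðt/.
The consonants /l/, /ʃ/, /ð/, /t/ cannot be parsed into a legal (C)V syllable (no codas are permitted; onsets are limited to one consonant).
Deleting the stranded consonants removes /l/, /ʃ/, /ð/, /t/.

ŋʊtu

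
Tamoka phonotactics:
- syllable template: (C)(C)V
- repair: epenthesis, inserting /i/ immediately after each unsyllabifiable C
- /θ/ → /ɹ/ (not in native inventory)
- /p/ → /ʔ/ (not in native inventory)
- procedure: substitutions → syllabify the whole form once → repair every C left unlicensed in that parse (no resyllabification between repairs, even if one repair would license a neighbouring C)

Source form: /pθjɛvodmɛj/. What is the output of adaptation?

Substitution: /p/ → /ʔ/, /θ/ → /ɹ/, giving /ʔɹjɛvodmɛj/.
The consonants /ʔ/, /j/ cannot be parsed into a legal (C)(C)V syllable (no codas are permitted; onsets may contain at most 2 consonants).
Inserting the epenthetic vowel yields /ʔ/ → /ʔi/, /j/ → /ji/.

ʔiɹjɛvodmɛji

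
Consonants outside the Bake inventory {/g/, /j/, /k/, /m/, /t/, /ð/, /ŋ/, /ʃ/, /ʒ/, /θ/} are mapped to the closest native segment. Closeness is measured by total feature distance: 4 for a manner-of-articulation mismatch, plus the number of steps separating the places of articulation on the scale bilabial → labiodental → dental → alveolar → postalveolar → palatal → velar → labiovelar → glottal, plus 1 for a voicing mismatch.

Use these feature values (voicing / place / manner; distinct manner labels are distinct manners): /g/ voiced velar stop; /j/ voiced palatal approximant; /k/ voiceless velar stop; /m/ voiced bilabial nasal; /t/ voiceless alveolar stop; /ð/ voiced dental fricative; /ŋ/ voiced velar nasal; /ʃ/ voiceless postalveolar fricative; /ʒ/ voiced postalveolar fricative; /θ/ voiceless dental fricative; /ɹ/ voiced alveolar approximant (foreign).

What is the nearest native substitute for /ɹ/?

/j/ is closest: same manner (approximant), place distance 2 (alveolar→palatal), same voicing; total 2. Next closest is /t/ at distance 5.

j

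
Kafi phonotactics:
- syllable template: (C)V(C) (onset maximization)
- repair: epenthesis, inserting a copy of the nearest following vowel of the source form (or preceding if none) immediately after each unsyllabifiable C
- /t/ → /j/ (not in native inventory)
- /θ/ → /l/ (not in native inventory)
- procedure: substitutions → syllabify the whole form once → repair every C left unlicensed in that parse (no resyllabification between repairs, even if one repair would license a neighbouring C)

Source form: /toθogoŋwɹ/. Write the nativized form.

Substitution: /t/ → /j/, /θ/ → /l/, giving /jologoŋwɹ/.
Syllabifying with onset maximization leaves /w/, /ɹ/ stranded (at most one coda consonant is licensed; onsets are limited to one consonant).
Epenthesis after each stranded consonant: /w/ → /wo/, /ɹ/ → /ɹo/.

jologoŋwoɹo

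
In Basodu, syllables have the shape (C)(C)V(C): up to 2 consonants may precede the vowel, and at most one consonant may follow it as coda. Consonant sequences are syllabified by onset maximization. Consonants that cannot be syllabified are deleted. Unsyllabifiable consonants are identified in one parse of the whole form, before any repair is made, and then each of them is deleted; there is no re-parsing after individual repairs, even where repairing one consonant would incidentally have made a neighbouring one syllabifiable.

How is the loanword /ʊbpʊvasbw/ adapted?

The consonants /b/, /w/ cannot be parsed into a legal (C)(C)V(C) syllable (at most one coda consonant is licensed; onsets may contain at most 2 consonants).
Deletion applies to /b/, /w/.

ʊbpʊvas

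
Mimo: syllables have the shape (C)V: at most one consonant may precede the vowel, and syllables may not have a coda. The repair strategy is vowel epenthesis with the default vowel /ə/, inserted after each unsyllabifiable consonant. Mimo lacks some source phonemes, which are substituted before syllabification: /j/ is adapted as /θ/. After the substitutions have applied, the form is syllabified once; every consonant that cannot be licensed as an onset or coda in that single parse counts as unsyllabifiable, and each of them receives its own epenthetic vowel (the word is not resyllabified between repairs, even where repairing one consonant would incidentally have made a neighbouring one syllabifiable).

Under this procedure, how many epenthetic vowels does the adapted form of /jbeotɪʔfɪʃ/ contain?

3

After substitution the input is /θbeotɪʔfɪʃ/.
The unsyllabifiable consonants are /θ/, /ʔ/, /ʃ/; each receives one epenthetic vowel.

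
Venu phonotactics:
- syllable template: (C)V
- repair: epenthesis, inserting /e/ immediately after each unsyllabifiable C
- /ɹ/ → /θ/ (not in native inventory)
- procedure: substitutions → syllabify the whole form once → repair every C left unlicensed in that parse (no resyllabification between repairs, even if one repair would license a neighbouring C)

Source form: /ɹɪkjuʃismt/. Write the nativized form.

Substitution: /ɹ/ → /θ/, giving /θɪkjuʃismt/.
Syllabifying with onset maximization leaves /k/, /s/, /m/, /t/ stranded (no codas are permitted; onsets are limited to one consonant).
Each unlicensed consonant becomes the onset of a new syllable: /k/ → /ke/, /s/ → /se/, /m/ → /me/, /t/ → /te/.

θɪkejuʃisemete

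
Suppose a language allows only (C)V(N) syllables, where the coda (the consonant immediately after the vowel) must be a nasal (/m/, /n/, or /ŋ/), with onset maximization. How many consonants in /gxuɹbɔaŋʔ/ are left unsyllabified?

The consonants /g/, /ɹ/, /ʔ/ cannot be parsed into a legal (C)V(N) syllable (only a nasal (/m/, /n/, or /ŋ/) is licensed in coda position; onsets are limited to one consonant).

3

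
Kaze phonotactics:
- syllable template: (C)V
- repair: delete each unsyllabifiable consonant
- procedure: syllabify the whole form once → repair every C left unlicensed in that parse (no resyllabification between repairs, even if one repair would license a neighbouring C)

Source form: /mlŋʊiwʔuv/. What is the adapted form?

The consonants /m/, /l/, /w/, /v/ cannot be parsed into a legal (C)V syllable (no codas are permitted; onsets are limited to one consonant).
Each unlicensed consonant is deleted: /m/, /l/, /w/, /v/.

ŋʊiʔu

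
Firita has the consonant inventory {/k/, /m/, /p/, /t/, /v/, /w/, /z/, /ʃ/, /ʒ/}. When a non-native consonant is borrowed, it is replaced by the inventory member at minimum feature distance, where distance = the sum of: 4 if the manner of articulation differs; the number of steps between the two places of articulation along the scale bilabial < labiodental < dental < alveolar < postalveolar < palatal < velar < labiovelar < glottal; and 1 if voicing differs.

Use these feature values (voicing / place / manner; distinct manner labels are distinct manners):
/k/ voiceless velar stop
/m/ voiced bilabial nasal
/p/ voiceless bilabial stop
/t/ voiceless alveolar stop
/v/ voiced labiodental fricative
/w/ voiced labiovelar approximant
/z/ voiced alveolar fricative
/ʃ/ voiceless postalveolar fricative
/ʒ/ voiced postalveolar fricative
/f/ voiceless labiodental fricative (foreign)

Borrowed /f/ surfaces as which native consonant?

v

/v/ is closest: same manner (fricative), place distance 0 (labiodental→labiodental), voicing differs (+1); total 1. Next closest is /z/ at distance 3.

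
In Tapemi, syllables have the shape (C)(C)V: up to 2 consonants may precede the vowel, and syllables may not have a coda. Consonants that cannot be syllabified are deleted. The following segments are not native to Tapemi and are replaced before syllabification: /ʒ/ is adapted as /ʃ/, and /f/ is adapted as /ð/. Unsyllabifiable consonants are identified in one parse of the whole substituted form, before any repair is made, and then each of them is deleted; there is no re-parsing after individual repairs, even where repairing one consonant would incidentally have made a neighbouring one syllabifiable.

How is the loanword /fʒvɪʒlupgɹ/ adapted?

ʃvɪʃlu

Substitution: /f/ → /ð/, /ʒ/ → /ʃ/, giving /ðʃvɪʃlupgɹ/.
Under (C)(C)V, the unsyllabifiable consonants are /ð/, /p/, /g/, /ɹ/ (no codas are permitted; onsets may contain at most 2 consonants).
Each unlicensed consonant is deleted: /ð/, /p/, /g/, /ɹ/.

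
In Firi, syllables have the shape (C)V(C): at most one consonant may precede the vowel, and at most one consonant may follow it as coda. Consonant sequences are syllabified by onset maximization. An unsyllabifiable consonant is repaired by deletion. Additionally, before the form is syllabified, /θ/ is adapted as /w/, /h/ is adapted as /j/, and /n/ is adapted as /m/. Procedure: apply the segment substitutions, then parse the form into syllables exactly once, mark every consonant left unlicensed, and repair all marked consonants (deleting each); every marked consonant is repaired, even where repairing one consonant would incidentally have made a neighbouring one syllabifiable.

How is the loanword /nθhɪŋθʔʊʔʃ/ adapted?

jɪŋʔʊʔ

Substitution: /n/ → /m/, /θ/ → /w/, /h/ → /j/, giving /mwjɪŋwʔʊʔʃ/.
Syllabifying with onset maximization leaves /m/, /w/, /w/, /ʃ/ stranded (at most one coda consonant is licensed; onsets are limited to one consonant).
Deletion applies to /m/, /w/, /w/, /ʃ/.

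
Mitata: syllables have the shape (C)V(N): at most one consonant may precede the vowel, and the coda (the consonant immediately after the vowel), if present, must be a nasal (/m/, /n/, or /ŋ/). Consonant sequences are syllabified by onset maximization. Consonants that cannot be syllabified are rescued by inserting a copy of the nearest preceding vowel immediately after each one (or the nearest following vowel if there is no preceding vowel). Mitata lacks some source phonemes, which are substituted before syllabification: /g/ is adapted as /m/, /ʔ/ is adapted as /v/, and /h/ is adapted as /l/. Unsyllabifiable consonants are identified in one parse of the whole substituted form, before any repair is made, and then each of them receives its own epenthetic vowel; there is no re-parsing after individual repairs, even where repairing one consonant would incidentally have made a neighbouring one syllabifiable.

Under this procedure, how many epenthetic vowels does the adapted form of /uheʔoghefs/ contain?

2

After substitution the input is /ulevomlefs/.
The unsyllabifiable consonants are /f/, /s/; each receives one epenthetic vowel.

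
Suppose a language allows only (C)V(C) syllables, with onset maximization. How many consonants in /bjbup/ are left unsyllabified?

Under (C)V(C), the unsyllabifiable consonants are /b/, /j/ (at most one coda consonant is licensed; onsets are limited to one consonant).

2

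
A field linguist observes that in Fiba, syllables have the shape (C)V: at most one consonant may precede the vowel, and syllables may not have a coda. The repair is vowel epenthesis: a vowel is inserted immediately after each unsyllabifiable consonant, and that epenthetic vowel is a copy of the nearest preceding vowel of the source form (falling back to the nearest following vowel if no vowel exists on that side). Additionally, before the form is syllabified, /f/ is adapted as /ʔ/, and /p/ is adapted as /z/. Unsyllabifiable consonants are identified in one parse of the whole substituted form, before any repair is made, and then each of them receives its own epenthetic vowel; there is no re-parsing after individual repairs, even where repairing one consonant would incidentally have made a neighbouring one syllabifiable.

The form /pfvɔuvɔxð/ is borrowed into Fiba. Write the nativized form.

Substitution: /p/ → /z/, /f/ → /ʔ/, giving /zʔvɔuvɔxð/.
Syllabifying with onset maximization leaves /z/, /ʔ/, /x/, /ð/ stranded (no codas are permitted; onsets are limited to one consonant).
Inserting the epenthetic vowel yields /z/ → /zɔ/, /ʔ/ → /ʔɔ/, /x/ → /xɔ/, /ð/ → /ðɔ/.

zɔʔɔvɔuvɔxɔðɔ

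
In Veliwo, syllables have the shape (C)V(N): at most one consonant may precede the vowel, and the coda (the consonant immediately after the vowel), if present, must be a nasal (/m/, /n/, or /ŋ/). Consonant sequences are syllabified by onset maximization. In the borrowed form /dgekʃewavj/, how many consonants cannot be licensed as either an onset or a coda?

Under (C)V(N), the unsyllabifiable consonants are /d/, /k/, /v/, /j/ (only a nasal (/m/, /n/, or /ŋ/) is licensed in coda position; onsets are limited to one consonant).

4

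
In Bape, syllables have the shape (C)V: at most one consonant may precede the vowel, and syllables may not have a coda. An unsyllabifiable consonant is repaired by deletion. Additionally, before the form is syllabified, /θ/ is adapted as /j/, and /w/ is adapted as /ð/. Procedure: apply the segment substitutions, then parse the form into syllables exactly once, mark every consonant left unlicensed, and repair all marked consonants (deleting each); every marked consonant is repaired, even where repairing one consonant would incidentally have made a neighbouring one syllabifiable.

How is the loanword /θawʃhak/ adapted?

Substitution: /θ/ → /j/, /w/ → /ð/, giving /jaðʃhak/.
The consonants /ð/, /ʃ/, /k/ cannot be parsed into a legal (C)V syllable (no codas are permitted; onsets are limited to one consonant).
Deleting the stranded consonants removes /ð/, /ʃ/, /k/.

jaha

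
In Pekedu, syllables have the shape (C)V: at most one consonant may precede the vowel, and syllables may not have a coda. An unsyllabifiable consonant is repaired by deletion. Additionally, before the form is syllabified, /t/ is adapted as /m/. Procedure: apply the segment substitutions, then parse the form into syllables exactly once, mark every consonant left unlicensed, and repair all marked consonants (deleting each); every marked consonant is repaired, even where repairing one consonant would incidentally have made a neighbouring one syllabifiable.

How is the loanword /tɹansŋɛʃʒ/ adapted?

Substitution: /t/ → /m/, giving /mɹansŋɛʃʒ/.
Syllabifying with onset maximization leaves /m/, /n/, /s/, /ʃ/, /ʒ/ stranded (no codas are permitted; onsets are limited to one consonant).
Deleting the stranded consonants removes /m/, /n/, /s/, /ʃ/, /ʒ/.

ɹaŋɛ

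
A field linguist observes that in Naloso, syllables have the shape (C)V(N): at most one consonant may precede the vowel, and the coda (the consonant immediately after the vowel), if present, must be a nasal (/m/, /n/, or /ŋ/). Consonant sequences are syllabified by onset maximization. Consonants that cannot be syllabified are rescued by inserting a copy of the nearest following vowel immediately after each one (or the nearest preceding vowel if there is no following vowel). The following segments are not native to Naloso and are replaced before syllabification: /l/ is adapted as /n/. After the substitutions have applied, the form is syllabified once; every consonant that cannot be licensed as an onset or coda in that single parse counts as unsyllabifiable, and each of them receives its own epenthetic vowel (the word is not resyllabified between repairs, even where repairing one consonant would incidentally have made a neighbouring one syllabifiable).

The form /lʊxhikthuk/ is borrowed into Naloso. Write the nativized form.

nʊxihikutuhuku

Substitution: /l/ → /n/, giving /nʊxhikthuk/.
Syllabifying with onset maximization leaves /x/, /k/, /t/, /k/ stranded (only a nasal (/m/, /n/, or /ŋ/) is licensed in coda position; onsets are limited to one consonant).
Each unlicensed consonant becomes the onset of a new syllable: /x/ → /xi/, /k/ → /ku/, /t/ → /tu/, /k/ → /ku/.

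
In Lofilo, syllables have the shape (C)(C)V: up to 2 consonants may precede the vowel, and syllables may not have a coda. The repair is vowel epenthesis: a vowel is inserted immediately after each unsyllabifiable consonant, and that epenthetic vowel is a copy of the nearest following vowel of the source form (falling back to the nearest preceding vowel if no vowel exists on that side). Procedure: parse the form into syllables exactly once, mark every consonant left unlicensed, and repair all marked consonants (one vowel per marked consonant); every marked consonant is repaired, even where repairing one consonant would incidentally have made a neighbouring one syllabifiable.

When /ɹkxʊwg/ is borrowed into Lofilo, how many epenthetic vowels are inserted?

The unsyllabifiable consonants are /ɹ/, /w/, /g/; each receives one epenthetic vowel.

3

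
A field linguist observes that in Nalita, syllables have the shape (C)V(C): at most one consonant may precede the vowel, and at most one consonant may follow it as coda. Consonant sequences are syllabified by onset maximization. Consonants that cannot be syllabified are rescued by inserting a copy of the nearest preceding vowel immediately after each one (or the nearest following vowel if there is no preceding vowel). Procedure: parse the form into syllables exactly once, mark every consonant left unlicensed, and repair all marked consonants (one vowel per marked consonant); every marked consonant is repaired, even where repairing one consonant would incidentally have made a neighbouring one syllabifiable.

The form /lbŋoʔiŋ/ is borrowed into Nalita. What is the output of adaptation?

Syllabifying with onset maximization leaves /l/, /b/ stranded (at most one coda consonant is licensed; onsets are limited to one consonant).
Each unlicensed consonant becomes the onset of a new syllable: /l/ → /lo/, /b/ → /bo/.

loboŋoʔiŋ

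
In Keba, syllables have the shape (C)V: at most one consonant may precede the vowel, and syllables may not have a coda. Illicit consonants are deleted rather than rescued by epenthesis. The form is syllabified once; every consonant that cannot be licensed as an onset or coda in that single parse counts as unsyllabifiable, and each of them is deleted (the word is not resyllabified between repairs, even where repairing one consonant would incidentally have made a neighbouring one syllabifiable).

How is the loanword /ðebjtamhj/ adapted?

ðeta

The consonants /b/, /j/, /m/, /h/, /j/ cannot be parsed into a legal (C)V syllable (no codas are permitted; onsets are limited to one consonant).
Each unlicensed consonant is deleted: /b/, /j/, /m/, /h/, /j/.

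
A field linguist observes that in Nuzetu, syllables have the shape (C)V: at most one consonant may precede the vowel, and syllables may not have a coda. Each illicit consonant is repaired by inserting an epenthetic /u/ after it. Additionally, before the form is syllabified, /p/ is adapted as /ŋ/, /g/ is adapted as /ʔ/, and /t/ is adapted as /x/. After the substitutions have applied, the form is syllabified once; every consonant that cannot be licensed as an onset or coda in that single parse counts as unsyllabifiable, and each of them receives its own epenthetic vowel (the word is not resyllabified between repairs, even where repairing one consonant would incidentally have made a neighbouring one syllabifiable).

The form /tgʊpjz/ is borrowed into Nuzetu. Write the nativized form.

Substitution: /t/ → /x/, /g/ → /ʔ/, /p/ → /ŋ/, giving /xʔʊŋjz/.
Syllabifying with onset maximization leaves /x/, /ŋ/, /j/, /z/ stranded (no codas are permitted; onsets are limited to one consonant).
Each unlicensed consonant becomes the onset of a new syllable: /x/ → /xu/, /ŋ/ → /ŋu/, /j/ → /ju/, /z/ → /zu/.

xuʔʊŋujuzu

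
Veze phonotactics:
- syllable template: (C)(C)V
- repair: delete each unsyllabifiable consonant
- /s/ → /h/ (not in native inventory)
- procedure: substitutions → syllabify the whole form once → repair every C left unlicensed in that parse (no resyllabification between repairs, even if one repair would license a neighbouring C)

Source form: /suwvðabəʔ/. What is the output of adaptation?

huvðabə

Substitution: /s/ → /h/, giving /huwvðabəʔ/.
The consonants /w/, /ʔ/ cannot be parsed into a legal (C)(C)V syllable (no codas are permitted; onsets may contain at most 2 consonants).
Deletion applies to /w/, /ʔ/.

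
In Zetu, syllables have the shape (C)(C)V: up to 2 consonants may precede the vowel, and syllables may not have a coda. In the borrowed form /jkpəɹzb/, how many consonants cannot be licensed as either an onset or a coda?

4

The consonants /j/, /ɹ/, /z/, /b/ cannot be parsed into a legal (C)(C)V syllable (no codas are permitted; onsets may contain at most 2 consonants).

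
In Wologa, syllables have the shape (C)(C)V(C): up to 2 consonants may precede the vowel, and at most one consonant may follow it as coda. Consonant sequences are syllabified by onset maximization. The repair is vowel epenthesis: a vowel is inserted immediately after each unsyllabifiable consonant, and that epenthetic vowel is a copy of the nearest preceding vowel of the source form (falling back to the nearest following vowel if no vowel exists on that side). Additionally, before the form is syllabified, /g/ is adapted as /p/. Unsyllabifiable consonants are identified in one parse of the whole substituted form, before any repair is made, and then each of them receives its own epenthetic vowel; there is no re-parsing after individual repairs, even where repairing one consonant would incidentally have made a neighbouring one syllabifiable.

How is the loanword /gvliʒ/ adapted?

pivliʒ

Substitution: /g/ → /p/, giving /pvliʒ/.
Under (C)(C)V(C), the unsyllabifiable consonants are /p/ (at most one coda consonant is licensed; onsets may contain at most 2 consonants).
Inserting the epenthetic vowel yields /p/ → /pi/.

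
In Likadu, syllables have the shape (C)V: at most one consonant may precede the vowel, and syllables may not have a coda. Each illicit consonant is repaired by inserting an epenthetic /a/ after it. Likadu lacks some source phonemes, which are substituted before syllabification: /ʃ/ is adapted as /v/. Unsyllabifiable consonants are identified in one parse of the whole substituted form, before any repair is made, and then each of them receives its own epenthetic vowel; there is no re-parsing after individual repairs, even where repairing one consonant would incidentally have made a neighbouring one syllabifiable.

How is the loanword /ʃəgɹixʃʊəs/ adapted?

vəgaɹixavʊəsa

Substitution: /ʃ/ → /v/, giving /vəgɹixvʊəs/.
Under (C)V, the unsyllabifiable consonants are /g/, /x/, /s/ (no codas are permitted; onsets are limited to one consonant).
Inserting the epenthetic vowel yields /g/ → /ga/, /x/ → /xa/, /s/ → /sa/.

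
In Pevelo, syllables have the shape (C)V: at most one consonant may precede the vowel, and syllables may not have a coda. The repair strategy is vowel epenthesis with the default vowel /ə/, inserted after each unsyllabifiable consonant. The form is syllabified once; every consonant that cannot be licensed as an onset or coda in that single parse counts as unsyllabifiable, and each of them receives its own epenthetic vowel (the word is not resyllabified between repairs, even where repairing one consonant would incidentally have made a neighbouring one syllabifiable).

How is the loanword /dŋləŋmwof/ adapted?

Under (C)V, the unsyllabifiable consonants are /d/, /ŋ/, /ŋ/, /m/, /f/ (no codas are permitted; onsets are limited to one consonant).
Epenthesis after each stranded consonant: /d/ → /də/, /ŋ/ → /ŋə/, /ŋ/ → /ŋə/, /m/ → /mə/, /f/ → /fə/.

dəŋələŋəməwofə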